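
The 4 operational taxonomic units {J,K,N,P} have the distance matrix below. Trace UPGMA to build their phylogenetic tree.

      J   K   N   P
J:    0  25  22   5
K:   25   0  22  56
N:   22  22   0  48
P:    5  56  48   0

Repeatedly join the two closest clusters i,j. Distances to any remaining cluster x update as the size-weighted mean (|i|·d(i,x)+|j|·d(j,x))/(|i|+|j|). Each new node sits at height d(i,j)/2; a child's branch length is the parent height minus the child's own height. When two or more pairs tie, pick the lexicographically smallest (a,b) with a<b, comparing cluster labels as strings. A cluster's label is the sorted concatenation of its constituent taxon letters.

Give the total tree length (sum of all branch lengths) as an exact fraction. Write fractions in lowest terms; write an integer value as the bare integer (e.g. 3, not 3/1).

step 1: merge (J,P) at d=5; branch lengths J→5/2, P→5/2; new cluster JP
  updated: d(JP,K)=81/2, d(JP,N)=35
step 2: merge (K,N) at d=22; branch lengths K→11, N→11; new cluster KN
  updated: d(JP,KN)=151/4
step 3: merge (JP,KN) at d=151/4; branch lengths JP→131/8, KN→63/8; new cluster JKNP
final tree: ((J:5/2,P:5/2):131/8,(K:11,N:11):63/8)
total length: 205/4

205/4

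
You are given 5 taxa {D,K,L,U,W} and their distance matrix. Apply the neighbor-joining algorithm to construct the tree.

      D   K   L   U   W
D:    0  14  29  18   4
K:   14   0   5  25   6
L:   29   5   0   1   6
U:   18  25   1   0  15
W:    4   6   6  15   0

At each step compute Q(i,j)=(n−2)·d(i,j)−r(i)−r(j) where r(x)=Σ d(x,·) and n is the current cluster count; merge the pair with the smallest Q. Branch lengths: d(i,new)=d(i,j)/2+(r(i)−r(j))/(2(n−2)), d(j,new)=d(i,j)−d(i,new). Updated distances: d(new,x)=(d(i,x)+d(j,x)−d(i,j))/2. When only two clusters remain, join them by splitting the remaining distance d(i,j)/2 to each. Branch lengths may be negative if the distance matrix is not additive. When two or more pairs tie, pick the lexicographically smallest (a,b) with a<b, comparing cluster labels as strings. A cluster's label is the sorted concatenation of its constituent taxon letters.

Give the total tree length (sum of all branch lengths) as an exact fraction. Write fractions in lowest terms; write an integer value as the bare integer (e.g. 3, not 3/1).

47/2

iteration 1: select L,U (d=1, Q=-97); attach at lengths (-5/2, 7/2); label the merged cluster LU
  updated: d(D,LU)=23, d(K,LU)=29/2, d(LU,W)=10
iteration 2: select D,W (d=4, Q=-53); attach at lengths (29/4, -13/4); label the merged cluster DW
  updated: d(DW,K)=8, d(DW,LU)=29/2
iteration 3: select DW,K (d=8, Q=-37); attach at lengths (4, 4); label the merged cluster DKW
  updated: d(DKW,LU)=21/2
iteration 4: select DKW,LU (d=21/2); attach at lengths (21/4, 21/4); label the merged cluster DKLUW
final tree: (((D:29/4,W:-13/4):4,K:4):21/4,(L:-5/2,U:7/2):21/4)
total length: 47/2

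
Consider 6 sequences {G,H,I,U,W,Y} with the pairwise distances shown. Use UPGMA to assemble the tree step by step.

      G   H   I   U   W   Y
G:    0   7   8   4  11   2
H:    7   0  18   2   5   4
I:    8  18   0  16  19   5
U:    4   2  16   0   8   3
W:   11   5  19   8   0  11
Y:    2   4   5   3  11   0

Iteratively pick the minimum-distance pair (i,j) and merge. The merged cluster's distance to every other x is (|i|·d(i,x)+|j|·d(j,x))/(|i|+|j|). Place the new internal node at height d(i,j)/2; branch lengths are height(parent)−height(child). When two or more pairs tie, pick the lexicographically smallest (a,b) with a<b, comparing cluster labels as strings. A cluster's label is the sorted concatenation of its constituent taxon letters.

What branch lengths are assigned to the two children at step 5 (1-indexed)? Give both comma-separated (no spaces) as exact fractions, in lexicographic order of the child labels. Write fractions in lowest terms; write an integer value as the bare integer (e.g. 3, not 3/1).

iteration 1: select G,Y (d=2); attach at lengths (1, 1); label the merged cluster GY
  updated: d(GY,H)=11/2, d(GY,I)=13/2, d(GY,U)=7/2, d(GY,W)=11
iteration 2: select H,U (d=2); attach at lengths (1, 1); label the merged cluster HU
  updated: d(GY,HU)=9/2, d(HU,I)=17, d(HU,W)=13/2
iteration 3: select GY,HU (d=9/2); attach at lengths (5/4, 5/4); label the merged cluster GHUY
  updated: d(GHUY,I)=47/4, d(GHUY,W)=35/4
iteration 4: select GHUY,W (d=35/4); attach at lengths (17/8, 35/8); label the merged cluster GHUWY
  updated: d(GHUWY,I)=66/5
iteration 5: select GHUWY,I (d=66/5); attach at lengths (89/40, 33/5); label the merged cluster GHIUWY
final tree: ((((G:1,Y:1):5/4,(H:1,U:1):5/4):17/8,W:35/8):89/40,I:33/5)
total length: 873/40

89/40,33/5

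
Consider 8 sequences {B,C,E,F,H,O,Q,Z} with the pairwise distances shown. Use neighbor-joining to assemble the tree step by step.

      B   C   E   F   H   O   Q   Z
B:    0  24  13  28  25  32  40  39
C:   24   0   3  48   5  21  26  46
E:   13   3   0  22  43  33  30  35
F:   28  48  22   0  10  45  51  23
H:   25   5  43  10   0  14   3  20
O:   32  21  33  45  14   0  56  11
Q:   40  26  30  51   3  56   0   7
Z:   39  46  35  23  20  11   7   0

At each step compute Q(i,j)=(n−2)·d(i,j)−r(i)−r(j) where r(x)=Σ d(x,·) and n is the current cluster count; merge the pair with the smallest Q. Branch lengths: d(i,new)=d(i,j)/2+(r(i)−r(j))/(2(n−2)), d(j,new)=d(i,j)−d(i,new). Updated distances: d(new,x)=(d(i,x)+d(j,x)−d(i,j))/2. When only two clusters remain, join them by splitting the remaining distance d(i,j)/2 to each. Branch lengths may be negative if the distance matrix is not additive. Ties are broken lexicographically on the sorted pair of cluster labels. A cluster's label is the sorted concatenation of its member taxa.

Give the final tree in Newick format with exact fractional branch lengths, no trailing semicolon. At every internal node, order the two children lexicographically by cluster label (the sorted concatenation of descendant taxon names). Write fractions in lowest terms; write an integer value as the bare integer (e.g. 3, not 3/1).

(((((B:313/32,(C:11/20,E:49/20):231/32):89/16,O:235/16):163/32,(Q:37/6,Z:5/6):379/32):125/32,F:129/8):-49/16,H:-49/16)

step 1: merge (Q,Z) at d=7, Q=-352; branch lengths Q→37/6, Z→5/6; new cluster QZ
  updated: d(B,QZ)=36, d(C,QZ)=65/2, d(E,QZ)=29, d(F,QZ)=67/2, d(H,QZ)=8, d(O,QZ)=30
step 2: merge (C,E) at d=3, Q=-523/2; branch lengths C→11/20, E→49/20; new cluster CE
  updated: d(B,CE)=17, d(CE,F)=67/2, d(CE,H)=45/2, d(CE,O)=51/2, d(CE,QZ)=117/4
step 3: merge (B,CE) at d=17, Q=-791/4; branch lengths B→313/32, CE→231/32; new cluster BCE
  updated: d(BCE,F)=89/4, d(BCE,H)=61/4, d(BCE,O)=81/4, d(BCE,QZ)=193/8
step 4: merge (BCE,O) at d=81/4, Q=-1043/8; branch lengths BCE→89/16, O→235/16; new cluster BCEO
  updated: d(BCEO,F)=47/2, d(BCEO,H)=9/2, d(BCEO,QZ)=271/16
step 5: merge (BCEO,QZ) at d=271/16, Q=-139/2; branch lengths BCEO→163/32, QZ→379/32; new cluster BCEOQZ
  updated: d(BCEOQZ,F)=641/32, d(BCEOQZ,H)=-71/32
step 6: merge (BCEOQZ,F) at d=641/32, Q=-445/16; branch lengths BCEOQZ→125/32, F→129/8; new cluster BCEFOQZ
  updated: d(BCEFOQZ,H)=-49/8
step 7: merge (BCEFOQZ,H) at d=-49/8; branch lengths BCEFOQZ→-49/16, H→-49/16; new cluster BCEFHOQZ
final tree: (((((B:313/32,(C:11/20,E:49/20):231/32):89/16,O:235/16):163/32,(Q:37/6,Z:5/6):379/32):125/32,F:129/8):-49/16,H:-49/16)
total length: 2499/32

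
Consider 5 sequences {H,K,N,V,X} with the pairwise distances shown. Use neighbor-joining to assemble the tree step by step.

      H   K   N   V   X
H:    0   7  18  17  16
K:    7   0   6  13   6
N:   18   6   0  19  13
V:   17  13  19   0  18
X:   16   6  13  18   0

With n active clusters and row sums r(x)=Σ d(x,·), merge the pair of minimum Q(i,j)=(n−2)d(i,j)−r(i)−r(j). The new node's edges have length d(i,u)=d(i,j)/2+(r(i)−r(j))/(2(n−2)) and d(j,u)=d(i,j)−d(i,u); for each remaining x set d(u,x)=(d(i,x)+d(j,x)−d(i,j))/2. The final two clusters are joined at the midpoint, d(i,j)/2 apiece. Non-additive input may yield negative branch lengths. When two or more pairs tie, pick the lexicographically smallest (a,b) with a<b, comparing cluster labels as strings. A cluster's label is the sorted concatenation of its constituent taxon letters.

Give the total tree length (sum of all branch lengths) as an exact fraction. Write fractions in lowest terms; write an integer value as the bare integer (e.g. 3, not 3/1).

255/8

step 1: merge (H,V) at d=17, Q=-74; branch lengths H→7, V→10; new cluster HV
  updated: d(HV,K)=3/2, d(HV,N)=10, d(HV,X)=17/2
step 2: merge (HV,K) at d=3/2, Q=-61/2; branch lengths HV→19/8, K→-7/8; new cluster HKV
  updated: d(HKV,N)=29/4, d(HKV,X)=13/2
step 3: merge (HKV,N) at d=29/4, Q=-107/4; branch lengths HKV→3/8, N→55/8; new cluster HKNV
  updated: d(HKNV,X)=49/8
step 4: merge (HKNV,X) at d=49/8; branch lengths HKNV→49/16, X→49/16; new cluster HKNVX
final tree: ((((H:7,V:10):19/8,K:-7/8):3/8,N:55/8):49/16,X:49/16)
total length: 255/8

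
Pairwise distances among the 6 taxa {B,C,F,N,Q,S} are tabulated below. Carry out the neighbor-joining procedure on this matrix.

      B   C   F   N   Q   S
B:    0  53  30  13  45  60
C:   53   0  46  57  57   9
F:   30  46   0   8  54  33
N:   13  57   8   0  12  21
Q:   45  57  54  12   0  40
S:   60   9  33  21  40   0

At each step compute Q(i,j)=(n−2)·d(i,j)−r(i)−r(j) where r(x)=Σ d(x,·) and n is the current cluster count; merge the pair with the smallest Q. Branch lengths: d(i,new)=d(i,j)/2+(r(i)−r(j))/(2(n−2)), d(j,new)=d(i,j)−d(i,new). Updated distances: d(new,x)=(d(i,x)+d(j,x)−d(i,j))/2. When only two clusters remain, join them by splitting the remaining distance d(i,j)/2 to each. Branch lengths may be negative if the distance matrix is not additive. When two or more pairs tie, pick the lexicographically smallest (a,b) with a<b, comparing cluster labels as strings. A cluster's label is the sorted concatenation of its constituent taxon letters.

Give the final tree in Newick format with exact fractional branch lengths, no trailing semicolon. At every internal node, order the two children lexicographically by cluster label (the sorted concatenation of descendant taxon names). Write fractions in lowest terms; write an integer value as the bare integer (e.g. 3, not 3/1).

(((B:69/4,F:51/4):15/8,((C:95/8,S:-23/8):95/4,Q:81/4):61/8):-51/16,N:-51/16)

iteration 1: select C,S (d=9, Q=-349); attach at lengths (95/8, -23/8); label the merged cluster CS
  updated: d(B,CS)=52, d(CS,F)=35, d(CS,N)=69/2, d(CS,Q)=44
iteration 2: select CS,Q (d=44, Q=-377/2); attach at lengths (95/4, 81/4); label the merged cluster CQS
  updated: d(B,CQS)=53/2, d(CQS,F)=45/2, d(CQS,N)=5/4
iteration 3: select B,F (d=30, Q=-70); attach at lengths (69/4, 51/4); label the merged cluster BF
  updated: d(BF,CQS)=19/2, d(BF,N)=-9/2
iteration 4: select BF,CQS (d=19/2, Q=-25/4); attach at lengths (15/8, 61/8); label the merged cluster BCFQS
  updated: d(BCFQS,N)=-51/8
iteration 5: select BCFQS,N (d=-51/8); attach at lengths (-51/16, -51/16); label the merged cluster BCFNQS
final tree: (((B:69/4,F:51/4):15/8,((C:95/8,S:-23/8):95/4,Q:81/4):61/8):-51/16,N:-51/16)
total length: 689/8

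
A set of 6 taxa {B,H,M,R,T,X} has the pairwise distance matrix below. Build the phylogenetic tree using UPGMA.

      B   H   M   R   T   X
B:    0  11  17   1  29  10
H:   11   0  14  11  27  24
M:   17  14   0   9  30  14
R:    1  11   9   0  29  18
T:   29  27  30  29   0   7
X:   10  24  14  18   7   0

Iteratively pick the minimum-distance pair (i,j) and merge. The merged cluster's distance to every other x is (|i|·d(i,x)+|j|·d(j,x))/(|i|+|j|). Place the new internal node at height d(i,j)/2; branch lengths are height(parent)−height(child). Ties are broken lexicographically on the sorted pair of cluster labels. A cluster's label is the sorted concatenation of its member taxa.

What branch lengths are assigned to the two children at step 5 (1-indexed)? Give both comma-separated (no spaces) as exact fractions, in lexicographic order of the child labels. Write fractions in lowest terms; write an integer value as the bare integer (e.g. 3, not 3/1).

223/48,125/16

iteration 1: select B,R (d=1); attach at lengths (1/2, 1/2); label the merged cluster BR
  updated: d(BR,H)=11, d(BR,M)=13, d(BR,T)=29, d(BR,X)=14
iteration 2: select T,X (d=7); attach at lengths (7/2, 7/2); label the merged cluster TX
  updated: d(BR,TX)=43/2, d(H,TX)=51/2, d(M,TX)=22
iteration 3: select BR,H (d=11); attach at lengths (5, 11/2); label the merged cluster BHR
  updated: d(BHR,M)=40/3, d(BHR,TX)=137/6
iteration 4: select BHR,M (d=40/3); attach at lengths (7/6, 20/3); label the merged cluster BHMR
  updated: d(BHMR,TX)=181/8
iteration 5: select BHMR,TX (d=181/8); attach at lengths (223/48, 125/16); label the merged cluster BHMRTX
final tree: ((((B:1/2,R:1/2):5,H:11/2):7/6,M:20/3):223/48,(T:7/2,X:7/2):125/16)
total length: 931/24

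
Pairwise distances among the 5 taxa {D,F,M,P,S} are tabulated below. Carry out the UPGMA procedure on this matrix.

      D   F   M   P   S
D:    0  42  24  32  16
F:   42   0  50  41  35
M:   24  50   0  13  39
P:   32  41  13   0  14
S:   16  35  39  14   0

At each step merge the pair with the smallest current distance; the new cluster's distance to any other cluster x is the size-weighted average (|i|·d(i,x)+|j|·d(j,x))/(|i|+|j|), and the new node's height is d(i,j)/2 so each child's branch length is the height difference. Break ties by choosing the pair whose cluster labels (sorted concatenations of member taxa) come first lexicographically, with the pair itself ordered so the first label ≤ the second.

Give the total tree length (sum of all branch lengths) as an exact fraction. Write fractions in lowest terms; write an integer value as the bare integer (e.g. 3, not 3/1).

561/8

iteration 1: select M,P (d=13); attach at lengths (13/2, 13/2); label the merged cluster MP
  updated: d(D,MP)=28, d(F,MP)=91/2, d(MP,S)=53/2
iteration 2: select D,S (d=16); attach at lengths (8, 8); label the merged cluster DS
  updated: d(DS,F)=77/2, d(DS,MP)=109/4
iteration 3: select DS,MP (d=109/4); attach at lengths (45/8, 57/8); label the merged cluster DMPS
  updated: d(DMPS,F)=42
iteration 4: select DMPS,F (d=42); attach at lengths (59/8, 21); label the merged cluster DFMPS
final tree: (((D:8,S:8):45/8,(M:13/2,P:13/2):57/8):59/8,F:21)
total length: 561/8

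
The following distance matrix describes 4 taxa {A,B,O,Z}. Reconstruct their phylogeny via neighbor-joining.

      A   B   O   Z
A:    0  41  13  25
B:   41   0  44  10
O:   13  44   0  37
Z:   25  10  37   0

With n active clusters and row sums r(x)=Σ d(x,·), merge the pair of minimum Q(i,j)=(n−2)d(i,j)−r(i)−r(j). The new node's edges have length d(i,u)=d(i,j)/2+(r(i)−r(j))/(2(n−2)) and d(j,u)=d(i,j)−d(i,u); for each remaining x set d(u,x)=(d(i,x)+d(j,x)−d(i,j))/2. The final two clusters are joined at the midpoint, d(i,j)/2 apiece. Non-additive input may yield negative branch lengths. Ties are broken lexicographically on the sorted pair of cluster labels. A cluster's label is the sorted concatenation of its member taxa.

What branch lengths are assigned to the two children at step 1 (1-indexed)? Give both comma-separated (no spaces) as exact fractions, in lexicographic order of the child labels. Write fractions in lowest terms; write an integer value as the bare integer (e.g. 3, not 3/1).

iteration 1: select A,O (d=13, Q=-147); attach at lengths (11/4, 41/4); label the merged cluster AO
  updated: d(AO,B)=36, d(AO,Z)=49/2
iteration 2: select AO,B (d=36, Q=-141/2); attach at lengths (101/4, 43/4); label the merged cluster ABO
  updated: d(ABO,Z)=-3/4
iteration 3: select ABO,Z (d=-3/4); attach at lengths (-3/8, -3/8); label the merged cluster ABOZ
final tree: (((A:11/4,O:41/4):101/4,B:43/4):-3/8,Z:-3/8)
total length: 193/4

11/4,41/4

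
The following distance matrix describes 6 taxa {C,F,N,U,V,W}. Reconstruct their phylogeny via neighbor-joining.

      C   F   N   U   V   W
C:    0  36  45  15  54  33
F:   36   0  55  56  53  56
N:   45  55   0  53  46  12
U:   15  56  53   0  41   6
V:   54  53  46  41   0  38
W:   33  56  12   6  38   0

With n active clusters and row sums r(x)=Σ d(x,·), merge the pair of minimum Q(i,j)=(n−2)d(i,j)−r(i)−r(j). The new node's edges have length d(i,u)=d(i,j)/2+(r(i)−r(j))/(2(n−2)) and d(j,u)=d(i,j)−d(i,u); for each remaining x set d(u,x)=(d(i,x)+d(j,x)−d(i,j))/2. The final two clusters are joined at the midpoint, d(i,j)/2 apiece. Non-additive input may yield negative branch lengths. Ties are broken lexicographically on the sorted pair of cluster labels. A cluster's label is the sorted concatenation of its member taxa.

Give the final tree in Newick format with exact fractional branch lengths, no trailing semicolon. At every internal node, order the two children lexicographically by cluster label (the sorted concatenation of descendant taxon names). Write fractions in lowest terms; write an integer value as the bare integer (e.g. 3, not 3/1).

iteration 1: select N,W (d=12, Q=-308); attach at lengths (57/4, -9/4); label the merged cluster NW
  updated: d(C,NW)=33, d(F,NW)=99/2, d(NW,U)=47/2, d(NW,V)=36
iteration 2: select C,U (d=15, Q=-457/2); attach at lengths (95/12, 85/12); label the merged cluster CU
  updated: d(CU,F)=77/2, d(CU,NW)=83/4, d(CU,V)=40
iteration 3: select CU,NW (d=83/4, Q=-164); attach at lengths (69/8, 97/8); label the merged cluster CNUW
  updated: d(CNUW,F)=269/8, d(CNUW,V)=221/8
iteration 4: select CNUW,F (d=269/8, Q=-457/4); attach at lengths (33/8, 59/2); label the merged cluster CFNUW
  updated: d(CFNUW,V)=47/2
iteration 5: select CFNUW,V (d=47/2); attach at lengths (47/4, 47/4); label the merged cluster CFNUVW
final tree: ((((C:95/12,U:85/12):69/8,(N:57/4,W:-9/4):97/8):33/8,F:59/2):47/4,V:47/4)
total length: 839/8

((((C:95/12,U:85/12):69/8,(N:57/4,W:-9/4):97/8):33/8,F:59/2):47/4,V:47/4)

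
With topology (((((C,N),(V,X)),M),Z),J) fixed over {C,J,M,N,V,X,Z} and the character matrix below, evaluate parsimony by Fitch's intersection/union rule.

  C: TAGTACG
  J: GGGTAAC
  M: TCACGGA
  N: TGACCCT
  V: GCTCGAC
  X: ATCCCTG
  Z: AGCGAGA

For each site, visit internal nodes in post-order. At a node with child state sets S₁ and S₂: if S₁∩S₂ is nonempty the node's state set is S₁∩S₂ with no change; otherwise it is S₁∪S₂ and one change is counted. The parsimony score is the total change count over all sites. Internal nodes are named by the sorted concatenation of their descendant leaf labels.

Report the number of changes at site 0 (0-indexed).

CN@0: {T} ∩ {T} = {T} (intersection, +0)
VX@0: {G} ∪ {A} = {A,G} (union, +1)
CNVX@0: {T} ∪ {A,G} = {A,G,T} (union, +1)
CMNVX@0: {A,G,T} ∩ {T} = {T} (intersection, +0)
CMNVXZ@0: {T} ∪ {A} = {A,T} (union, +1)
CJMNVXZ@0: {A,T} ∪ {G} = {A,G,T} (union, +1)
CN@1: {A} ∪ {G} = {A,G} (union, +1)
VX@1: {C} ∪ {T} = {C,T} (union, +1)
CNVX@1: {A,G} ∪ {C,T} = {A,C,G,T} (union, +1)
CMNVX@1: {A,C,G,T} ∩ {C} = {C} (intersection, +0)
CMNVXZ@1: {C} ∪ {G} = {C,G} (union, +1)
CJMNVXZ@1: {C,G} ∩ {G} = {G} (intersection, +0)
CN@2: {G} ∪ {A} = {A,G} (union, +1)
VX@2: {T} ∪ {C} = {C,T} (union, +1)
CNVX@2: {A,G} ∪ {C,T} = {A,C,G,T} (union, +1)
CMNVX@2: {A,C,G,T} ∩ {A} = {A} (intersection, +0)
CMNVXZ@2: {A} ∪ {C} = {A,C} (union, +1)
CJMNVXZ@2: {A,C} ∪ {G} = {A,C,G} (union, +1)
CN@3: {T} ∪ {C} = {C,T} (union, +1)
VX@3: {C} ∩ {C} = {C} (intersection, +0)
CNVX@3: {C,T} ∩ {C} = {C} (intersection, +0)
CMNVX@3: {C} ∩ {C} = {C} (intersection, +0)
CMNVXZ@3: {C} ∪ {G} = {C,G} (union, +1)
CJMNVXZ@3: {C,G} ∪ {T} = {C,G,T} (union, +1)
CN@4: {A} ∪ {C} = {A,C} (union, +1)
VX@4: {G} ∪ {C} = {C,G} (union, +1)
CNVX@4: {A,C} ∩ {C,G} = {C} (intersection, +0)
CMNVX@4: {C} ∪ {G} = {C,G} (union, +1)
CMNVXZ@4: {C,G} ∪ {A} = {A,C,G} (union, +1)
CJMNVXZ@4: {A,C,G} ∩ {A} = {A} (intersection, +0)
CN@5: {C} ∩ {C} = {C} (intersection, +0)
VX@5: {A} ∪ {T} = {A,T} (union, +1)
CNVX@5: {C} ∪ {A,T} = {A,C,T} (union, +1)
CMNVX@5: {A,C,T} ∪ {G} = {A,C,G,T} (union, +1)
CMNVXZ@5: {A,C,G,T} ∩ {G} = {G} (intersection, +0)
CJMNVXZ@5: {G} ∪ {A} = {A,G} (union, +1)
CN@6: {G} ∪ {T} = {G,T} (union, +1)
VX@6: {C} ∪ {G} = {C,G} (union, +1)
CNVX@6: {G,T} ∩ {C,G} = {G} (intersection, +0)
CMNVX@6: {G} ∪ {A} = {A,G} (union, +1)
CMNVXZ@6: {A,G} ∩ {A} = {A} (intersection, +0)
CJMNVXZ@6: {A} ∪ {C} = {A,C} (union, +1)
per-site changes: [4, 4, 5, 3, 4, 4, 4]; total = 28

4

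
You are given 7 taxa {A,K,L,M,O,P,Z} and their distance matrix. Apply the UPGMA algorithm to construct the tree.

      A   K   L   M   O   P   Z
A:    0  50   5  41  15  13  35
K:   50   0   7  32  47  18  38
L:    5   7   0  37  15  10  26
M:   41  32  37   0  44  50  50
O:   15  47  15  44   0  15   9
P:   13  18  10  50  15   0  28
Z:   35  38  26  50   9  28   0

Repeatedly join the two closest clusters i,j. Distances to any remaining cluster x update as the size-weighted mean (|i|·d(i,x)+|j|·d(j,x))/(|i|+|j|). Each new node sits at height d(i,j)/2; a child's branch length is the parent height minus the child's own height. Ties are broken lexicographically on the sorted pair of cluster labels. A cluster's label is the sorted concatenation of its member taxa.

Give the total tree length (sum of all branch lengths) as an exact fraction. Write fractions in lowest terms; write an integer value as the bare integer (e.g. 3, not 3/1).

step 1: merge (A,L) at d=5; branch lengths A→5/2, L→5/2; new cluster AL
  updated: d(AL,K)=57/2, d(AL,M)=39, d(AL,O)=15, d(AL,P)=23/2, d(AL,Z)=61/2
step 2: merge (O,Z) at d=9; branch lengths O→9/2, Z→9/2; new cluster OZ
  updated: d(AL,OZ)=91/4, d(K,OZ)=85/2, d(M,OZ)=47, d(OZ,P)=43/2
step 3: merge (AL,P) at d=23/2; branch lengths AL→13/4, P→23/4; new cluster ALP
  updated: d(ALP,K)=25, d(ALP,M)=128/3, d(ALP,OZ)=67/3
step 4: merge (ALP,OZ) at d=67/3; branch lengths ALP→65/12, OZ→20/3; new cluster ALOPZ
  updated: d(ALOPZ,K)=32, d(ALOPZ,M)=222/5
step 5: merge (ALOPZ,K) at d=32; branch lengths ALOPZ→29/6, K→16; new cluster AKLOPZ
  updated: d(AKLOPZ,M)=127/3
step 6: merge (AKLOPZ,M) at d=127/3; branch lengths AKLOPZ→31/6, M→127/6; new cluster AKLMOPZ
final tree: (((((A:5/2,L:5/2):13/4,P:23/4):65/12,(O:9/2,Z:9/2):20/3):29/6,K:16):31/6,M:127/6)
total length: 329/4

329/4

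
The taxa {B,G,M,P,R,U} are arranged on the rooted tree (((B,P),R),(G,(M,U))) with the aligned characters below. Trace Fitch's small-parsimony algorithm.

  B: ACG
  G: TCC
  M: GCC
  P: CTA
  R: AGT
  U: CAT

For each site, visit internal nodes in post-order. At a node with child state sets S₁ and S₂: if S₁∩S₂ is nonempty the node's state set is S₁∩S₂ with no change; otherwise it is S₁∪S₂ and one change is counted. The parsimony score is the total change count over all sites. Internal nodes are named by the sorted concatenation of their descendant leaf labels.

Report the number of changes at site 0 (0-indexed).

site 0, node BP: B={A} ∪ P={C} → {A,C} (+1)
site 0, node BPR: BP={A,C} ∩ R={A} → {A} (+0)
site 0, node MU: M={G} ∪ U={C} → {C,G} (+1)
site 0, node GMU: G={T} ∪ MU={C,G} → {C,G,T} (+1)
site 0, node BGMPRU: BPR={A} ∪ GMU={C,G,T} → {A,C,G,T} (+1)
site 1, node BP: B={C} ∪ P={T} → {C,T} (+1)
site 1, node BPR: BP={C,T} ∪ R={G} → {C,G,T} (+1)
site 1, node MU: M={C} ∪ U={A} → {A,C} (+1)
site 1, node GMU: G={C} ∩ MU={A,C} → {C} (+0)
site 1, node BGMPRU: BPR={C,G,T} ∩ GMU={C} → {C} (+0)
site 2, node BP: B={G} ∪ P={A} → {A,G} (+1)
site 2, node BPR: BP={A,G} ∪ R={T} → {A,G,T} (+1)
site 2, node MU: M={C} ∪ U={T} → {C,T} (+1)
site 2, node GMU: G={C} ∩ MU={C,T} → {C} (+0)
site 2, node BGMPRU: BPR={A,G,T} ∪ GMU={C} → {A,C,G,T} (+1)
per-site changes: [4, 3, 4]; total = 11

4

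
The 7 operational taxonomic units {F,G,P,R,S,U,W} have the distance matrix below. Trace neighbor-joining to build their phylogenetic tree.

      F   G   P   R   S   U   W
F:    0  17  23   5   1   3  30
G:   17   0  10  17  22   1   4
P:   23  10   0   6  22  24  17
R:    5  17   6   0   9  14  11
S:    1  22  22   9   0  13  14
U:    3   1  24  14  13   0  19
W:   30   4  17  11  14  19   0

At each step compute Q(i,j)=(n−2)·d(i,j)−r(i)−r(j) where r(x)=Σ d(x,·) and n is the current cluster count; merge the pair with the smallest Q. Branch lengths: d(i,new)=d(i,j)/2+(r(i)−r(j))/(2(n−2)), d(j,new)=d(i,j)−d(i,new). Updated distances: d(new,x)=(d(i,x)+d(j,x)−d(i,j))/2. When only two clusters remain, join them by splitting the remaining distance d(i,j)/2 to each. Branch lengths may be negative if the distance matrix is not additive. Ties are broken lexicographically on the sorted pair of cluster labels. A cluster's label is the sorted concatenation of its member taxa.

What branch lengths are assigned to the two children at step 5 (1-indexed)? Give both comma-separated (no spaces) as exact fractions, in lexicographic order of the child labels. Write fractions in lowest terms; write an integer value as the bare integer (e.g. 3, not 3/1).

step 1: merge (F,S) at d=1, Q=-155; branch lengths F→3/10, S→7/10; new cluster FS
  updated: d(FS,G)=19, d(FS,P)=22, d(FS,R)=13/2, d(FS,U)=15/2, d(FS,W)=43/2
step 2: merge (G,U) at d=1, Q=-225/2; branch lengths G→-21/16, U→37/16; new cluster GU
  updated: d(FS,GU)=51/4, d(GU,P)=33/2, d(GU,R)=15, d(GU,W)=11
step 3: merge (GU,W) at d=11, Q=-331/4; branch lengths GU→37/8, W→51/8; new cluster GUW
  updated: d(FS,GUW)=93/8, d(GUW,P)=45/4, d(GUW,R)=15/2
step 4: merge (FS,GUW) at d=93/8, Q=-189/4; branch lengths FS→33/4, GUW→27/8; new cluster FGSUW
  updated: d(FGSUW,P)=173/16, d(FGSUW,R)=19/16
step 5: merge (FGSUW,P) at d=173/16, Q=-18; branch lengths FGSUW→3, P→125/16; new cluster FGPSUW
  updated: d(FGPSUW,R)=-29/16
step 6: merge (FGPSUW,R) at d=-29/16; branch lengths FGPSUW→-29/32, R→-29/32; new cluster FGPRSUW
final tree: ((((F:3/10,S:7/10):33/4,((G:-21/16,U:37/16):37/8,W:51/8):27/8):3,P:125/16):-29/32,R:-29/32)
total length: 269/8

3,125/16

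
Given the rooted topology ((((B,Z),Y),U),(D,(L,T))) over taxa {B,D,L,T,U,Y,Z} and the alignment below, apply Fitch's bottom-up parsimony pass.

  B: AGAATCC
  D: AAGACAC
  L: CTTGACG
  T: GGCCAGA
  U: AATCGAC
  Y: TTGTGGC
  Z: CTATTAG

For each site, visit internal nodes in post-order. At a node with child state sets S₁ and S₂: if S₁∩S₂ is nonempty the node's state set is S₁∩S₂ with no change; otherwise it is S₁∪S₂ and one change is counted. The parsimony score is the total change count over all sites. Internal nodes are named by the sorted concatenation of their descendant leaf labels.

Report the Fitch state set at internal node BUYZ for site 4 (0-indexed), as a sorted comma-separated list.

[col 0] BZ: children B:{A}, Z:{C} ∪→ {A,C}; cost 1
[col 0] BYZ: children BZ:{A,C}, Y:{T} ∪→ {A,C,T}; cost 1
[col 0] BUYZ: children BYZ:{A,C,T}, U:{A} ∩→ {A}; cost 0
[col 0] LT: children L:{C}, T:{G} ∪→ {C,G}; cost 1
[col 0] DLT: children D:{A}, LT:{C,G} ∪→ {A,C,G}; cost 1
[col 0] BDLTUYZ: children BUYZ:{A}, DLT:{A,C,G} ∩→ {A}; cost 0
[col 1] BZ: children B:{G}, Z:{T} ∪→ {G,T}; cost 1
[col 1] BYZ: children BZ:{G,T}, Y:{T} ∩→ {T}; cost 0
[col 1] BUYZ: children BYZ:{T}, U:{A} ∪→ {A,T}; cost 1
[col 1] LT: children L:{T}, T:{G} ∪→ {G,T}; cost 1
[col 1] DLT: children D:{A}, LT:{G,T} ∪→ {A,G,T}; cost 1
[col 1] BDLTUYZ: children BUYZ:{A,T}, DLT:{A,G,T} ∩→ {A,T}; cost 0
[col 2] BZ: children B:{A}, Z:{A} ∩→ {A}; cost 0
[col 2] BYZ: children BZ:{A}, Y:{G} ∪→ {A,G}; cost 1
[col 2] BUYZ: children BYZ:{A,G}, U:{T} ∪→ {A,G,T}; cost 1
[col 2] LT: children L:{T}, T:{C} ∪→ {C,T}; cost 1
[col 2] DLT: children D:{G}, LT:{C,T} ∪→ {C,G,T}; cost 1
[col 2] BDLTUYZ: children BUYZ:{A,G,T}, DLT:{C,G,T} ∩→ {G,T}; cost 0
[col 3] BZ: children B:{A}, Z:{T} ∪→ {A,T}; cost 1
[col 3] BYZ: children BZ:{A,T}, Y:{T} ∩→ {T}; cost 0
[col 3] BUYZ: children BYZ:{T}, U:{C} ∪→ {C,T}; cost 1
[col 3] LT: children L:{G}, T:{C} ∪→ {C,G}; cost 1
[col 3] DLT: children D:{A}, LT:{C,G} ∪→ {A,C,G}; cost 1
[col 3] BDLTUYZ: children BUYZ:{C,T}, DLT:{A,C,G} ∩→ {C}; cost 0
[col 4] BZ: children B:{T}, Z:{T} ∩→ {T}; cost 0
[col 4] BYZ: children BZ:{T}, Y:{G} ∪→ {G,T}; cost 1
[col 4] BUYZ: children BYZ:{G,T}, U:{G} ∩→ {G}; cost 0
[col 4] LT: children L:{A}, T:{A} ∩→ {A}; cost 0
[col 4] DLT: children D:{C}, LT:{A} ∪→ {A,C}; cost 1
[col 4] BDLTUYZ: children BUYZ:{G}, DLT:{A,C} ∪→ {A,C,G}; cost 1
[col 5] BZ: children B:{C}, Z:{A} ∪→ {A,C}; cost 1
[col 5] BYZ: children BZ:{A,C}, Y:{G} ∪→ {A,C,G}; cost 1
[col 5] BUYZ: children BYZ:{A,C,G}, U:{A} ∩→ {A}; cost 0
[col 5] LT: children L:{C}, T:{G} ∪→ {C,G}; cost 1
[col 5] DLT: children D:{A}, LT:{C,G} ∪→ {A,C,G}; cost 1
[col 5] BDLTUYZ: children BUYZ:{A}, DLT:{A,C,G} ∩→ {A}; cost 0
[col 6] BZ: children B:{C}, Z:{G} ∪→ {C,G}; cost 1
[col 6] BYZ: children BZ:{C,G}, Y:{C} ∩→ {C}; cost 0
[col 6] BUYZ: children BYZ:{C}, U:{C} ∩→ {C}; cost 0
[col 6] LT: children L:{G}, T:{A} ∪→ {A,G}; cost 1
[col 6] DLT: children D:{C}, LT:{A,G} ∪→ {A,C,G}; cost 1
[col 6] BDLTUYZ: children BUYZ:{C}, DLT:{A,C,G} ∩→ {C}; cost 0
per-site changes: [4, 4, 4, 4, 3, 4, 3]; total = 26

G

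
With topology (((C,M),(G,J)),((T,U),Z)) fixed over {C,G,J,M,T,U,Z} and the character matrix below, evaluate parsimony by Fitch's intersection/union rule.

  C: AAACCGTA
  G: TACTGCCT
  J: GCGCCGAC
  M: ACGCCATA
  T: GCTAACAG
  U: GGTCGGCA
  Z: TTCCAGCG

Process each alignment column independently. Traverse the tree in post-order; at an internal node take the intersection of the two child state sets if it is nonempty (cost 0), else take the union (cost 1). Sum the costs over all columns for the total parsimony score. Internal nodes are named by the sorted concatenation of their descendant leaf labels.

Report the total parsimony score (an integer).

site 0, node CM: C={A} ∩ M={A} → {A} (+0)
site 0, node GJ: G={T} ∪ J={G} → {G,T} (+1)
site 0, node CGJM: CM={A} ∪ GJ={G,T} → {A,G,T} (+1)
site 0, node TU: T={G} ∩ U={G} → {G} (+0)
site 0, node TUZ: TU={G} ∪ Z={T} → {G,T} (+1)
site 0, node CGJMTUZ: CGJM={A,G,T} ∩ TUZ={G,T} → {G,T} (+0)
site 1, node CM: C={A} ∪ M={C} → {A,C} (+1)
site 1, node GJ: G={A} ∪ J={C} → {A,C} (+1)
site 1, node CGJM: CM={A,C} ∩ GJ={A,C} → {A,C} (+0)
site 1, node TU: T={C} ∪ U={G} → {C,G} (+1)
site 1, node TUZ: TU={C,G} ∪ Z={T} → {C,G,T} (+1)
site 1, node CGJMTUZ: CGJM={A,C} ∩ TUZ={C,G,T} → {C} (+0)
site 2, node CM: C={A} ∪ M={G} → {A,G} (+1)
site 2, node GJ: G={C} ∪ J={G} → {C,G} (+1)
site 2, node CGJM: CM={A,G} ∩ GJ={C,G} → {G} (+0)
site 2, node TU: T={T} ∩ U={T} → {T} (+0)
site 2, node TUZ: TU={T} ∪ Z={C} → {C,T} (+1)
site 2, node CGJMTUZ: CGJM={G} ∪ TUZ={C,T} → {C,G,T} (+1)
site 3, node CM: C={C} ∩ M={C} → {C} (+0)
site 3, node GJ: G={T} ∪ J={C} → {C,T} (+1)
site 3, node CGJM: CM={C} ∩ GJ={C,T} → {C} (+0)
site 3, node TU: T={A} ∪ U={C} → {A,C} (+1)
site 3, node TUZ: TU={A,C} ∩ Z={C} → {C} (+0)
site 3, node CGJMTUZ: CGJM={C} ∩ TUZ={C} → {C} (+0)
site 4, node CM: C={C} ∩ M={C} → {C} (+0)
site 4, node GJ: G={G} ∪ J={C} → {C,G} (+1)
site 4, node CGJM: CM={C} ∩ GJ={C,G} → {C} (+0)
site 4, node TU: T={A} ∪ U={G} → {A,G} (+1)
site 4, node TUZ: TU={A,G} ∩ Z={A} → {A} (+0)
site 4, node CGJMTUZ: CGJM={C} ∪ TUZ={A} → {A,C} (+1)
site 5, node CM: C={G} ∪ M={A} → {A,G} (+1)
site 5, node GJ: G={C} ∪ J={G} → {C,G} (+1)
site 5, node CGJM: CM={A,G} ∩ GJ={C,G} → {G} (+0)
site 5, node TU: T={C} ∪ U={G} → {C,G} (+1)
site 5, node TUZ: TU={C,G} ∩ Z={G} → {G} (+0)
site 5, node CGJMTUZ: CGJM={G} ∩ TUZ={G} → {G} (+0)
site 6, node CM: C={T} ∩ M={T} → {T} (+0)
site 6, node GJ: G={C} ∪ J={A} → {A,C} (+1)
site 6, node CGJM: CM={T} ∪ GJ={A,C} → {A,C,T} (+1)
site 6, node TU: T={A} ∪ U={C} → {A,C} (+1)
site 6, node TUZ: TU={A,C} ∩ Z={C} → {C} (+0)
site 6, node CGJMTUZ: CGJM={A,C,T} ∩ TUZ={C} → {C} (+0)
site 7, node CM: C={A} ∩ M={A} → {A} (+0)
site 7, node GJ: G={T} ∪ J={C} → {C,T} (+1)
site 7, node CGJM: CM={A} ∪ GJ={C,T} → {A,C,T} (+1)
site 7, node TU: T={G} ∪ U={A} → {A,G} (+1)
site 7, node TUZ: TU={A,G} ∩ Z={G} → {G} (+0)
site 7, node CGJMTUZ: CGJM={A,C,T} ∪ TUZ={G} → {A,C,G,T} (+1)
per-site changes: [3, 4, 4, 2, 3, 3, 3, 4]; total = 26

26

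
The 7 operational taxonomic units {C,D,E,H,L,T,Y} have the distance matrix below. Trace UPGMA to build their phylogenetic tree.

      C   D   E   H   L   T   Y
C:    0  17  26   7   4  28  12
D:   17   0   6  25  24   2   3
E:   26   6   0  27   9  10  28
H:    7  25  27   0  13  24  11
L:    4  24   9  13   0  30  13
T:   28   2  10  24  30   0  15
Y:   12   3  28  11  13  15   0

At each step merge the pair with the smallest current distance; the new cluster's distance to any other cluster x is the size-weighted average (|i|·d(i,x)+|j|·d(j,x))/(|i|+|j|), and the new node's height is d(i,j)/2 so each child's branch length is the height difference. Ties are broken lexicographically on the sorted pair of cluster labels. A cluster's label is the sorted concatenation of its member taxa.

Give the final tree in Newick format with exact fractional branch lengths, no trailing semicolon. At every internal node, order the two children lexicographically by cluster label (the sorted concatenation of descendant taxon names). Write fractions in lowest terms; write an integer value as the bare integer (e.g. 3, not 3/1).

step 1: merge (D,T) at d=2; branch lengths D→1, T→1; new cluster DT
  updated: d(C,DT)=45/2, d(DT,E)=8, d(DT,H)=49/2, d(DT,L)=27, d(DT,Y)=9
step 2: merge (C,L) at d=4; branch lengths C→2, L→2; new cluster CL
  updated: d(CL,DT)=99/4, d(CL,E)=35/2, d(CL,H)=10, d(CL,Y)=25/2
step 3: merge (DT,E) at d=8; branch lengths DT→3, E→4; new cluster DET
  updated: d(CL,DET)=67/3, d(DET,H)=76/3, d(DET,Y)=46/3
step 4: merge (CL,H) at d=10; branch lengths CL→3, H→5; new cluster CHL
  updated: d(CHL,DET)=70/3, d(CHL,Y)=12
step 5: merge (CHL,Y) at d=12; branch lengths CHL→1, Y→6; new cluster CHLY
  updated: d(CHLY,DET)=64/3
step 6: merge (CHLY,DET) at d=64/3; branch lengths CHLY→14/3, DET→20/3; new cluster CDEHLTY
final tree: ((((C:2,L:2):3,H:5):1,Y:6):14/3,((D:1,T:1):3,E:4):20/3)
total length: 118/3

((((C:2,L:2):3,H:5):1,Y:6):14/3,((D:1,T:1):3,E:4):20/3)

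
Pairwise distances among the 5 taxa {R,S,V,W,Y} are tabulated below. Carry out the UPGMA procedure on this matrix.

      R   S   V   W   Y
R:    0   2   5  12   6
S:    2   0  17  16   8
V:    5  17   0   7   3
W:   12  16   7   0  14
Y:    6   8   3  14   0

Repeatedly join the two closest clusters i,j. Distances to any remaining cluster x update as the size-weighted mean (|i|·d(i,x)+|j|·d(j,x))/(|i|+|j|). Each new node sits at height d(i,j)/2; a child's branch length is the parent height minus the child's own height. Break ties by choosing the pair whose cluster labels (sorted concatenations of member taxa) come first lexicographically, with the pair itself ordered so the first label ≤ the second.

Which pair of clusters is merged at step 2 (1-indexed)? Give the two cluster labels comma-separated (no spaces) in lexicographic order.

V,Y

iteration 1: select R,S (d=2); attach at lengths (1, 1); label the merged cluster RS
  updated: d(RS,V)=11, d(RS,W)=14, d(RS,Y)=7
iteration 2: select V,Y (d=3); attach at lengths (3/2, 3/2); label the merged cluster VY
  updated: d(RS,VY)=9, d(VY,W)=21/2
iteration 3: select RS,VY (d=9); attach at lengths (7/2, 3); label the merged cluster RSVY
  updated: d(RSVY,W)=49/4
iteration 4: select RSVY,W (d=49/4); attach at lengths (13/8, 49/8); label the merged cluster RSVWY
final tree: (((R:1,S:1):7/2,(V:3/2,Y:3/2):3):13/8,W:49/8)
total length: 77/4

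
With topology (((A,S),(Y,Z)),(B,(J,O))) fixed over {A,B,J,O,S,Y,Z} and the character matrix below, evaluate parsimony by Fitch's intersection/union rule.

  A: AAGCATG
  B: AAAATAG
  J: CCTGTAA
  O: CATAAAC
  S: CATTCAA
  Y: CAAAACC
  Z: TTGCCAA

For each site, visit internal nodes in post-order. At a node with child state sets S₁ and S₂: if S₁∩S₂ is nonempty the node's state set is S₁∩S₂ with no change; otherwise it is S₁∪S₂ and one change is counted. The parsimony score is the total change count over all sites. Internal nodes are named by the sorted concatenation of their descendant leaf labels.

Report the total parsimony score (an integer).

23

[col 0] AS: children A:{A}, S:{C} ∪→ {A,C}; cost 1
[col 0] YZ: children Y:{C}, Z:{T} ∪→ {C,T}; cost 1
[col 0] ASYZ: children AS:{A,C}, YZ:{C,T} ∩→ {C}; cost 0
[col 0] JO: children J:{C}, O:{C} ∩→ {C}; cost 0
[col 0] BJO: children B:{A}, JO:{C} ∪→ {A,C}; cost 1
[col 0] ABJOSYZ: children ASYZ:{C}, BJO:{A,C} ∩→ {C}; cost 0
[col 1] AS: children A:{A}, S:{A} ∩→ {A}; cost 0
[col 1] YZ: children Y:{A}, Z:{T} ∪→ {A,T}; cost 1
[col 1] ASYZ: children AS:{A}, YZ:{A,T} ∩→ {A}; cost 0
[col 1] JO: children J:{C}, O:{A} ∪→ {A,C}; cost 1
[col 1] BJO: children B:{A}, JO:{A,C} ∩→ {A}; cost 0
[col 1] ABJOSYZ: children ASYZ:{A}, BJO:{A} ∩→ {A}; cost 0
[col 2] AS: children A:{G}, S:{T} ∪→ {G,T}; cost 1
[col 2] YZ: children Y:{A}, Z:{G} ∪→ {A,G}; cost 1
[col 2] ASYZ: children AS:{G,T}, YZ:{A,G} ∩→ {G}; cost 0
[col 2] JO: children J:{T}, O:{T} ∩→ {T}; cost 0
[col 2] BJO: children B:{A}, JO:{T} ∪→ {A,T}; cost 1
[col 2] ABJOSYZ: children ASYZ:{G}, BJO:{A,T} ∪→ {A,G,T}; cost 1
[col 3] AS: children A:{C}, S:{T} ∪→ {C,T}; cost 1
[col 3] YZ: children Y:{A}, Z:{C} ∪→ {A,C}; cost 1
[col 3] ASYZ: children AS:{C,T}, YZ:{A,C} ∩→ {C}; cost 0
[col 3] JO: children J:{G}, O:{A} ∪→ {A,G}; cost 1
[col 3] BJO: children B:{A}, JO:{A,G} ∩→ {A}; cost 0
[col 3] ABJOSYZ: children ASYZ:{C}, BJO:{A} ∪→ {A,C}; cost 1
[col 4] AS: children A:{A}, S:{C} ∪→ {A,C}; cost 1
[col 4] YZ: children Y:{A}, Z:{C} ∪→ {A,C}; cost 1
[col 4] ASYZ: children AS:{A,C}, YZ:{A,C} ∩→ {A,C}; cost 0
[col 4] JO: children J:{T}, O:{A} ∪→ {A,T}; cost 1
[col 4] BJO: children B:{T}, JO:{A,T} ∩→ {T}; cost 0
[col 4] ABJOSYZ: children ASYZ:{A,C}, BJO:{T} ∪→ {A,C,T}; cost 1
[col 5] AS: children A:{T}, S:{A} ∪→ {A,T}; cost 1
[col 5] YZ: children Y:{C}, Z:{A} ∪→ {A,C}; cost 1
[col 5] ASYZ: children AS:{A,T}, YZ:{A,C} ∩→ {A}; cost 0
[col 5] JO: children J:{A}, O:{A} ∩→ {A}; cost 0
[col 5] BJO: children B:{A}, JO:{A} ∩→ {A}; cost 0
[col 5] ABJOSYZ: children ASYZ:{A}, BJO:{A} ∩→ {A}; cost 0
[col 6] AS: children A:{G}, S:{A} ∪→ {A,G}; cost 1
[col 6] YZ: children Y:{C}, Z:{A} ∪→ {A,C}; cost 1
[col 6] ASYZ: children AS:{A,G}, YZ:{A,C} ∩→ {A}; cost 0
[col 6] JO: children J:{A}, O:{C} ∪→ {A,C}; cost 1
[col 6] BJO: children B:{G}, JO:{A,C} ∪→ {A,C,G}; cost 1
[col 6] ABJOSYZ: children ASYZ:{A}, BJO:{A,C,G} ∩→ {A}; cost 0
per-site changes: [3, 2, 4, 4, 4, 2, 4]; total = 23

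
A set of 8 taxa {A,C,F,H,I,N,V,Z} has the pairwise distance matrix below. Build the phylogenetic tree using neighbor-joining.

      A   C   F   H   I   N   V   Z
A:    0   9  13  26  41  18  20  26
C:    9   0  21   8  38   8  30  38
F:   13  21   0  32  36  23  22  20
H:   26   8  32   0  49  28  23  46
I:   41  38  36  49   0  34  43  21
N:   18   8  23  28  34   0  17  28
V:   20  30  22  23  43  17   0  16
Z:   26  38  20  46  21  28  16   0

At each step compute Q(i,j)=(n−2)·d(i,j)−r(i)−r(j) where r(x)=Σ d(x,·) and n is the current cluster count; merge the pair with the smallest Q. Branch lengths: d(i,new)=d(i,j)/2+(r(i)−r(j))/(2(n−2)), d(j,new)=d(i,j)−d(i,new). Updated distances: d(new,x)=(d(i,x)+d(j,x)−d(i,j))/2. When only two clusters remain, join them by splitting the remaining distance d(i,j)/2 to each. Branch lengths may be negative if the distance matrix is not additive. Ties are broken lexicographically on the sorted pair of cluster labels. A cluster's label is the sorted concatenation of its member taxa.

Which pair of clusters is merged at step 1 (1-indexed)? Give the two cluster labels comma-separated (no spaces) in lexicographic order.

I,Z

iteration 1: select I,Z (d=21, Q=-331); attach at lengths (193/12, 59/12); label the merged cluster IZ
  updated: d(A,IZ)=23, d(C,IZ)=55/2, d(F,IZ)=35/2, d(H,IZ)=37, d(IZ,N)=41/2, d(IZ,V)=19
iteration 2: select C,H (d=8, Q=-435/2); attach at lengths (-21/20, 181/20); label the merged cluster CH
  updated: d(A,CH)=27/2, d(CH,F)=45/2, d(CH,IZ)=113/4, d(CH,N)=14, d(CH,V)=45/2
iteration 3: select CH,N (d=14, Q=-549/4); attach at lengths (257/32, 191/32); label the merged cluster CHN
  updated: d(A,CHN)=35/4, d(CHN,F)=63/4, d(CHN,IZ)=139/8, d(CHN,V)=51/4
iteration 4: select A,F (d=13, Q=-94); attach at lengths (71/12, 85/12); label the merged cluster AF
  updated: d(AF,CHN)=23/4, d(AF,IZ)=55/4, d(AF,V)=29/2
iteration 5: select AF,CHN (d=23/4, Q=-467/8); attach at lengths (77/32, 107/32); label the merged cluster ACFHN
  updated: d(ACFHN,IZ)=203/16, d(ACFHN,V)=43/4
iteration 6: select ACFHN,IZ (d=203/16, Q=-679/16); attach at lengths (71/32, 335/32); label the merged cluster ACFHINZ
  updated: d(ACFHINZ,V)=273/32
iteration 7: select ACFHINZ,V (d=273/32); attach at lengths (273/64, 273/64); label the merged cluster ACFHINVZ
final tree: ((((A:71/12,F:85/12):77/32,((C:-21/20,H:181/20):257/32,N:191/32):107/32):71/32,(I:193/12,Z:59/12):335/32):273/64,V:273/64)
total length: 2655/32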